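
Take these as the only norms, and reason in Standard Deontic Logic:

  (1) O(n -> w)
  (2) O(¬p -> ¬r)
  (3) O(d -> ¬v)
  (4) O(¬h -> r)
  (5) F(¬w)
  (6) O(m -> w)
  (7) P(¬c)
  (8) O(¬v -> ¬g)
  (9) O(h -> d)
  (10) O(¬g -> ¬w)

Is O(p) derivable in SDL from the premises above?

Premise 5 is F(¬w), i.e. O(w).
Premise 10 is O(¬g -> ¬w); contrapositively O(w -> g). Since O(w) holds, K gives O(g).
Premise 8 is O(¬v -> ¬g); contrapositively O(g -> v). Since O(g) holds, K gives O(v).
Premise 3 is O(d -> ¬v); contrapositively O(v -> ¬d). Since O(v) holds, K gives O(¬d).
Premise 9, O(h -> d), contraposes to O(¬d -> ¬h); with O(¬d) we get O(¬h).
From O(¬h) and premise 4, O(¬h -> r), we obtain O(r).
Premise 2, O(¬p -> ¬r), contraposes to O(r -> p); with O(r) we get O(p).
Premises 1, 6, 7 do not contribute to this derivation.
So O(p) follows.

Yes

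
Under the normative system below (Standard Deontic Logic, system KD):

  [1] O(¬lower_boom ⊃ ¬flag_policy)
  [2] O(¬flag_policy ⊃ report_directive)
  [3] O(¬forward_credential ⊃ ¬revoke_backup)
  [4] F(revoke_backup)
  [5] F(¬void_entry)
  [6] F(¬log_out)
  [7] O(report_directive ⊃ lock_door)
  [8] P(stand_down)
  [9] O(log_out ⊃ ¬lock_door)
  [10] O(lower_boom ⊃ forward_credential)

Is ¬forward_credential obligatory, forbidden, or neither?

Premise 6 is F(¬log_out), i.e. O(log_out).
Premise 9 is O(log_out ⊃ ¬lock_door); since O(log_out), deontic closure gives O(¬lock_door).
Premise 7 is O(report_directive ⊃ lock_door); contrapositively O(¬lock_door ⊃ ¬report_directive). Since O(¬lock_door) holds, K gives O(¬report_directive).
Premise 2, O(¬flag_policy ⊃ report_directive), contraposes to O(¬report_directive ⊃ flag_policy); with O(¬report_directive) we get O(flag_policy).
Premise 1 is O(¬lower_boom ⊃ ¬flag_policy); contrapositively O(flag_policy ⊃ lower_boom). Since O(flag_policy) holds, K gives O(lower_boom).
Applying K to premise 10 (O(lower_boom ⊃ forward_credential)) and O(lower_boom) yields O(forward_credential).
Premises 3, 4, 5, 8 do not contribute to this derivation.
Thus O(forward_credential), which is F(¬forward_credential): ¬forward_credential is forbidden.

Forbidden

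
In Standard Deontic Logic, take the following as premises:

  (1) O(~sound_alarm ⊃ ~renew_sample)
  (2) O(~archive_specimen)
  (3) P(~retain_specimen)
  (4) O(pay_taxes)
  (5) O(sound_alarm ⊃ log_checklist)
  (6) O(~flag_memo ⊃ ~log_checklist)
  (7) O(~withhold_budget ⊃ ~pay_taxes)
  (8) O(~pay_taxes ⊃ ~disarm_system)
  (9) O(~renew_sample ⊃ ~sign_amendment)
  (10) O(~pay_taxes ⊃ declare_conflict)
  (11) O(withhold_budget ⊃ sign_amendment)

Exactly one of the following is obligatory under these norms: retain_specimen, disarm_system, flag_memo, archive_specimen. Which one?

Premise 4 states O(pay_taxes) outright.
The contrapositive of premise 7 (O(~withhold_budget ⊃ ~pay_taxes)) is O(pay_taxes ⊃ withhold_budget), and O(pay_taxes) is already established, so O(withhold_budget).
Premise 11 is O(withhold_budget ⊃ sign_amendment); since O(withhold_budget), deontic closure gives O(sign_amendment).
Premise 9, O(~renew_sample ⊃ ~sign_amendment), contraposes to O(sign_amendment ⊃ renew_sample); with O(sign_amendment) we get O(renew_sample).
Premise 1, O(~sound_alarm ⊃ ~renew_sample), contraposes to O(renew_sample ⊃ sound_alarm); with O(renew_sample) we get O(sound_alarm).
From O(sound_alarm) and premise 5, O(sound_alarm ⊃ log_checklist), we obtain O(log_checklist).
Premise 6 is O(~flag_memo ⊃ ~log_checklist); contrapositively O(log_checklist ⊃ flag_memo). Since O(log_checklist) holds, K gives O(flag_memo).
So O(flag_memo) holds — flag_memo is obligatory. None of the other listed options is made obligatory by any chain of premises.

flag_memo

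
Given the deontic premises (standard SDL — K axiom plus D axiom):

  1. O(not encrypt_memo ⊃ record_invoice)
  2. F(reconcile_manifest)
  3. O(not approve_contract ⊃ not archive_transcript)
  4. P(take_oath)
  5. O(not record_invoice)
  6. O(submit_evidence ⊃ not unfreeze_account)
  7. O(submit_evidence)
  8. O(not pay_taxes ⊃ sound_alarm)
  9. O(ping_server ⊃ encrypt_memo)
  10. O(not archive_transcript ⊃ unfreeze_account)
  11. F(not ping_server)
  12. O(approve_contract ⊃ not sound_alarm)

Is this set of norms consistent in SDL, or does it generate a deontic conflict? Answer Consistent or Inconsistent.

Consistent

Premise 1 is O(not encrypt_memo ⊃ record_invoice), but O(not encrypt_memo) is not derivable from the premises, so it does not yield O(record_invoice).
So O(record_invoice) is not derivable, and the apparent clash with O(not record_invoice) does not arise.
A world satisfying every obligation exists (e.g. approve_contract=true, archive_transcript=true, encrypt_memo=true, pay_taxes=true, ping_server=true, reconcile_manifest=false, record_invoice=false, sound_alarm=false, submit_evidence=true, take_oath=false, unfreeze_account=false); no atom is both obligatory and forbidden, so the set is consistent.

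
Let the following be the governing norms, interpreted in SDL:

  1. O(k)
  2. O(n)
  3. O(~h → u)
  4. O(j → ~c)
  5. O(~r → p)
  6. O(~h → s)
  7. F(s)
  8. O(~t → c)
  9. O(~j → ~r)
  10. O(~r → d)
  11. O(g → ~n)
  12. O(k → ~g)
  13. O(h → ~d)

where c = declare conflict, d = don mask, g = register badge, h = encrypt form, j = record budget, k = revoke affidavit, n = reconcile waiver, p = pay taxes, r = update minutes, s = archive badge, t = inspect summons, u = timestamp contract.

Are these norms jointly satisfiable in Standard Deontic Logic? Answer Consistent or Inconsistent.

Premise 11 is O(g → ~n), but O(g) is not derivable from the premises, so it does not yield O(~n).
So O(~n) is not derivable, and the apparent clash with O(n) does not arise.
A world satisfying every obligation exists (e.g. c=false, d=false, g=false, h=true, j=true, k=true, n=true, p=false, r=true, s=false, t=true, u=false); no atom is both obligatory and forbidden, so the set is consistent.

Consistent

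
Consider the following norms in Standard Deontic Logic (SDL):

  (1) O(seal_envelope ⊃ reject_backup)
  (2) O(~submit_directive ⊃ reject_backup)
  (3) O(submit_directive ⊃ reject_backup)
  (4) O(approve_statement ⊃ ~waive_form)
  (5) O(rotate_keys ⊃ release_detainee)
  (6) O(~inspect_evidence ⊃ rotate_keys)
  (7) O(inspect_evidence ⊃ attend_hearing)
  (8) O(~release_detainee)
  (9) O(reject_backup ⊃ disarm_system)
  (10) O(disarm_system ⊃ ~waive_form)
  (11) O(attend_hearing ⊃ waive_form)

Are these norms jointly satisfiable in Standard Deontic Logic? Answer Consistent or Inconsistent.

Inconsistent

Premises 3 and 2 cover both cases: O(submit_directive ⊃ reject_backup) and O(~submit_directive ⊃ reject_backup). Since submit_directive ∨ ~submit_directive is a tautology, O(reject_backup) follows.
Premise 9 is O(reject_backup ⊃ disarm_system); since O(reject_backup), deontic closure gives O(disarm_system).
From O(disarm_system) and premise 10, O(disarm_system ⊃ ~waive_form), we obtain O(~waive_form).
The contrapositive of premise 11 (O(attend_hearing ⊃ waive_form)) is O(~waive_form ⊃ ~attend_hearing), and O(~waive_form) is already established, so O(~attend_hearing).
The contrapositive of premise 7 (O(inspect_evidence ⊃ attend_hearing)) is O(~attend_hearing ⊃ ~inspect_evidence), and O(~attend_hearing) is already established, so O(~inspect_evidence).
Premise 6 is O(~inspect_evidence ⊃ rotate_keys); since O(~inspect_evidence), deontic closure gives O(rotate_keys).
With premise 5, O(rotate_keys ⊃ release_detainee), the K-axiom yields O(release_detainee).
Yet premise 8 states O(~release_detainee).
We now have both O(release_detainee) and O(~release_detainee) — release_detainee is simultaneously obligatory and forbidden, violating the D-axiom.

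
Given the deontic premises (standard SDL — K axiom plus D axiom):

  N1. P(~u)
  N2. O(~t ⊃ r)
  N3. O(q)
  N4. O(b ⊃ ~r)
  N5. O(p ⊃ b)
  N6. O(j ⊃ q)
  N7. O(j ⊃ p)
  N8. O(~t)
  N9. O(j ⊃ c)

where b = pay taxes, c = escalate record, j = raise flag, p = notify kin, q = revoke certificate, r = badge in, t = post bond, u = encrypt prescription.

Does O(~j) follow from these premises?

Yes

Premise 8 gives O(~t).
Premise 2 is O(~t ⊃ r); since O(~t), deontic closure gives O(r).
Premise 4, O(b ⊃ ~r), contraposes to O(r ⊃ ~b); with O(r) we get O(~b).
Premise 5, O(p ⊃ b), contraposes to O(~b ⊃ ~p); with O(~b) we get O(~p).
The contrapositive of premise 7 (O(j ⊃ p)) is O(~p ⊃ ~j), and O(~p) is already established, so O(~j).
Premises 1, 3, 6, 9 do not contribute to this derivation.
So O(~j) follows.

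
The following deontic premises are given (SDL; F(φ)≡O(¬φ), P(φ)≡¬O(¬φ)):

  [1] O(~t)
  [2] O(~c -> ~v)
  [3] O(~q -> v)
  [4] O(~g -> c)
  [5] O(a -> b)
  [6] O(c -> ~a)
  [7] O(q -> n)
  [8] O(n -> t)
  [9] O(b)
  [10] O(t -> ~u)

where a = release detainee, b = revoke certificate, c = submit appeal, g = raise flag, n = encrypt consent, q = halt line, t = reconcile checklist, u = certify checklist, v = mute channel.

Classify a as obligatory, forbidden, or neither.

Forbidden

From premise 1 we have O(~t).
Premise 8 is O(n -> t); contrapositively O(~t -> ~n). Since O(~t) holds, K gives O(~n).
The contrapositive of premise 7 (O(q -> n)) is O(~n -> ~q), and O(~n) is already established, so O(~q).
With premise 3, O(~q -> v), the K-axiom yields O(v).
The contrapositive of premise 2 (O(~c -> ~v)) is O(v -> c), and O(v) is already established, so O(c).
Applying K to premise 6 (O(c -> ~a)) and O(c) yields O(~a).
Premises 4, 5, 9, 10 do not contribute to this derivation.
Thus O(~a), which is F(a): a is forbidden.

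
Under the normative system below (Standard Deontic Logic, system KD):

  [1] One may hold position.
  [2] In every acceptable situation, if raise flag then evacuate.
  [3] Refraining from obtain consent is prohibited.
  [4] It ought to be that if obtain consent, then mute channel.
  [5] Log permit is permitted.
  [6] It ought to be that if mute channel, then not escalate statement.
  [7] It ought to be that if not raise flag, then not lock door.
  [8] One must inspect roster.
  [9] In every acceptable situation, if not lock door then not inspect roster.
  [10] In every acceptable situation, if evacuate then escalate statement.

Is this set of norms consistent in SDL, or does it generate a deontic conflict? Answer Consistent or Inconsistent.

From premise 8 we have O(inspect_roster).
The contrapositive of premise 9 (O(¬lock_door → ¬inspect_roster)) is O(inspect_roster → lock_door), and O(inspect_roster) is already established, so O(lock_door).
Premise 7, O(¬raise_flag → ¬lock_door), contraposes to O(lock_door → raise_flag); with O(lock_door) we get O(raise_flag).
From O(raise_flag) and premise 2, O(raise_flag → evacuate), we obtain O(evacuate).
Premise 10 is O(evacuate → escalate_statement); since O(evacuate), deontic closure gives O(escalate_statement).
The contrapositive of premise 6 (O(mute_channel → ¬escalate_statement)) is O(escalate_statement → ¬mute_channel), and O(escalate_statement) is already established, so O(¬mute_channel).
The contrapositive of premise 4 (O(obtain_consent → mute_channel)) is O(¬mute_channel → ¬obtain_consent), and O(¬mute_channel) is already established, so O(¬obtain_consent).
But premise 3, F(¬obtain_consent), means O(obtain_consent).
We now have both O(¬obtain_consent) and O(obtain_consent) — obtain_consent is simultaneously obligatory and forbidden, violating the D-axiom.

Inconsistent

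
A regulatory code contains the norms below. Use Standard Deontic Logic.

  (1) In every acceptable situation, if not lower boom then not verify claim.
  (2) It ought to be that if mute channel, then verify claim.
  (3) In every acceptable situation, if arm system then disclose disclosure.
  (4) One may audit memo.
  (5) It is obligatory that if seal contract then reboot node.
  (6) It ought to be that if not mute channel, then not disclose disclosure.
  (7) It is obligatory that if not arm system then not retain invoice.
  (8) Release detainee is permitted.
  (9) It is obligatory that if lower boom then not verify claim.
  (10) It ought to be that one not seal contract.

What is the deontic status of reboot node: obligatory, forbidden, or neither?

Neither

Premise 5 is O(seal_contract → reboot_node), but O(seal_contract) is not derivable from the premises, so it does not yield O(reboot_node).
No premise or chain of K-axiom applications forces O(reboot_node), and none forces O(¬reboot_node). So reboot_node is neither obligatory nor forbidden under these norms.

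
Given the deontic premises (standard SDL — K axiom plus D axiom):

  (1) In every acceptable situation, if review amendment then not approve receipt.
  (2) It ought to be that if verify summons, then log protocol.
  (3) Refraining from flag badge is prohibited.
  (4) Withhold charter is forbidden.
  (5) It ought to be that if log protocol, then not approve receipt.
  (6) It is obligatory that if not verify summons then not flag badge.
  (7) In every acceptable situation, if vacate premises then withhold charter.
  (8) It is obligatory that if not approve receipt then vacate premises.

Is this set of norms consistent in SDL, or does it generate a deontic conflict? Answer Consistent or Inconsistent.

F(¬flag_badge) at premise 3 means O(flag_badge).
Premise 6, O(¬verify_summons → ¬flag_badge), contraposes to O(flag_badge → verify_summons); with O(flag_badge) we get O(verify_summons).
With premise 2, O(verify_summons → log_protocol), the K-axiom yields O(log_protocol).
With premise 5, O(log_protocol → ¬approve_receipt), the K-axiom yields O(¬approve_receipt).
From O(¬approve_receipt) and premise 8, O(¬approve_receipt → vacate_premises), we obtain O(vacate_premises).
With premise 7, O(vacate_premises → withhold_charter), the K-axiom yields O(withhold_charter).
Yet premise 4 is F(withhold_charter), i.e. O(¬withhold_charter).
We now have both O(withhold_charter) and O(¬withhold_charter) — withhold_charter is simultaneously obligatory and forbidden, violating the D-axiom.

Inconsistent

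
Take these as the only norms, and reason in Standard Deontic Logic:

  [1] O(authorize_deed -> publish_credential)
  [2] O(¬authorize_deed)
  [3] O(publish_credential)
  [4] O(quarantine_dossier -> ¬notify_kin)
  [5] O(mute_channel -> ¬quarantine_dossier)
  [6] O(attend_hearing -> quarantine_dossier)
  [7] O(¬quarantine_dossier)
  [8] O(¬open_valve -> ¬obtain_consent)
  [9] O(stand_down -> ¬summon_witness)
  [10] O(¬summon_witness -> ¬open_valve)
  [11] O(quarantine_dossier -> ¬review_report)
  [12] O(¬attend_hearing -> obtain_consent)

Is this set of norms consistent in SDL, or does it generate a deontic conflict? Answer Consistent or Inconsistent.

Premise 1 is O(authorize_deed -> publish_credential); even if O(publish_credential) held, inferring O(authorize_deed) would be affirming the consequent — invalid.
So O(authorize_deed) is not derivable, and the apparent clash with O(¬authorize_deed) does not arise.
A world satisfying every obligation exists (e.g. attend_hearing=false, authorize_deed=false, mute_channel=false, notify_kin=false, obtain_consent=true, open_valve=true, publish_credential=true, quarantine_dossier=false, review_report=false, stand_down=false, summon_witness=true); no atom is both obligatory and forbidden, so the set is consistent.

Consistent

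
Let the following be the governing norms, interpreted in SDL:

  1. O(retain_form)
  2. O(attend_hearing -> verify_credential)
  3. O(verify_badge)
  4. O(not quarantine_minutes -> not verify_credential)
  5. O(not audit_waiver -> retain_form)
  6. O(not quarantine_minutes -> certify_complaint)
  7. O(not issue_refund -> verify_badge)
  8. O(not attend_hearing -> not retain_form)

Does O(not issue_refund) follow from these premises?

No

Premise 7 is O(not issue_refund -> verify_badge); even if O(verify_badge) held, inferring O(not issue_refund) would be affirming the consequent — invalid.
No other premise forces O(not issue_refund). An ideal world satisfying every premise can still have not issue_refund false, so O(not issue_refund) is not derivable.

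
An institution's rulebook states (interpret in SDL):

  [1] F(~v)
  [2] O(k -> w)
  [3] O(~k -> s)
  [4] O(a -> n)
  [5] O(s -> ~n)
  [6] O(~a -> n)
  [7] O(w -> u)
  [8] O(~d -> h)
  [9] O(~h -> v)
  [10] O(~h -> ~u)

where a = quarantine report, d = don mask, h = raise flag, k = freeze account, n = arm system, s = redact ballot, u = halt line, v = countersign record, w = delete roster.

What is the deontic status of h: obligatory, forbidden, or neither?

Obligatory

Premises 4 and 6 are O(a -> n) and O(~a -> n); every ideal world satisfies a or ~a, so in either case n holds — hence O(n).
Premise 5 is O(s -> ~n); contrapositively O(n -> ~s). Since O(n) holds, K gives O(~s).
The contrapositive of premise 3 (O(~k -> s)) is O(~s -> k), and O(~s) is already established, so O(k).
With premise 2, O(k -> w), the K-axiom yields O(w).
Premise 7 is O(w -> u); since O(w), deontic closure gives O(u).
The contrapositive of premise 10 (O(~h -> ~u)) is O(u -> h), and O(u) is already established, so O(h).
Premises 1, 8, 9 do not contribute to this derivation.
Hence h is obligatory.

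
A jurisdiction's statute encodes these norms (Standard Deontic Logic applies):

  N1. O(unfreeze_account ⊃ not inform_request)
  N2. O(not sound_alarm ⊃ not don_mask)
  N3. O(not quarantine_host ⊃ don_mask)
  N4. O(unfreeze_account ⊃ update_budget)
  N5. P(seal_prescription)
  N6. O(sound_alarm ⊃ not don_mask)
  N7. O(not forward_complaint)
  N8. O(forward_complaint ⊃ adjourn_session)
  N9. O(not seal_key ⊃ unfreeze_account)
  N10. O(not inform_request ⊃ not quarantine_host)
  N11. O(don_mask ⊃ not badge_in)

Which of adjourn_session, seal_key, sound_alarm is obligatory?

seal_key

By case analysis on not sound_alarm: premise 2 gives O(not sound_alarm ⊃ not don_mask) and premise 6 gives O(sound_alarm ⊃ not don_mask), so O(not don_mask) either way.
The contrapositive of premise 3 (O(not quarantine_host ⊃ don_mask)) is O(not don_mask ⊃ quarantine_host), and O(not don_mask) is already established, so O(quarantine_host).
Premise 10, O(not inform_request ⊃ not quarantine_host), contraposes to O(quarantine_host ⊃ inform_request); with O(quarantine_host) we get O(inform_request).
Premise 1 is O(unfreeze_account ⊃ not inform_request); contrapositively O(inform_request ⊃ not unfreeze_account). Since O(inform_request) holds, K gives O(not unfreeze_account).
Premise 9 is O(not seal_key ⊃ unfreeze_account); contrapositively O(not unfreeze_account ⊃ seal_key). Since O(not unfreeze_account) holds, K gives O(seal_key).
So O(seal_key) holds — seal_key is obligatory. None of the other listed options is made obligatory by any chain of premises.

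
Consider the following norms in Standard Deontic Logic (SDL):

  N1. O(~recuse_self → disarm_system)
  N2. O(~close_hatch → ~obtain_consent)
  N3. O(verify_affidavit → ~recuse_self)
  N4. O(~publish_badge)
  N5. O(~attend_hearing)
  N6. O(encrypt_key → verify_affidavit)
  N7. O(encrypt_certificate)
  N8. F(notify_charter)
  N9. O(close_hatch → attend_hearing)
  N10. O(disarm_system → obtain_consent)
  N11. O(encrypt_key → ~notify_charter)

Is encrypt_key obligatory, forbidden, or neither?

Forbidden

Premise 5 gives O(~attend_hearing).
The contrapositive of premise 9 (O(close_hatch → attend_hearing)) is O(~attend_hearing → ~close_hatch), and O(~attend_hearing) is already established, so O(~close_hatch).
With premise 2, O(~close_hatch → ~obtain_consent), the K-axiom yields O(~obtain_consent).
Premise 10, O(disarm_system → obtain_consent), contraposes to O(~obtain_consent → ~disarm_system); with O(~obtain_consent) we get O(~disarm_system).
Premise 1, O(~recuse_self → disarm_system), contraposes to O(~disarm_system → recuse_self); with O(~disarm_system) we get O(recuse_self).
The contrapositive of premise 3 (O(verify_affidavit → ~recuse_self)) is O(recuse_self → ~verify_affidavit), and O(recuse_self) is already established, so O(~verify_affidavit).
Premise 6 is O(encrypt_key → verify_affidavit); contrapositively O(~verify_affidavit → ~encrypt_key). Since O(~verify_affidavit) holds, K gives O(~encrypt_key).
Premises 4, 7, 8, 11 do not contribute to this derivation.
Thus O(~encrypt_key), which is F(encrypt_key): encrypt_key is forbidden.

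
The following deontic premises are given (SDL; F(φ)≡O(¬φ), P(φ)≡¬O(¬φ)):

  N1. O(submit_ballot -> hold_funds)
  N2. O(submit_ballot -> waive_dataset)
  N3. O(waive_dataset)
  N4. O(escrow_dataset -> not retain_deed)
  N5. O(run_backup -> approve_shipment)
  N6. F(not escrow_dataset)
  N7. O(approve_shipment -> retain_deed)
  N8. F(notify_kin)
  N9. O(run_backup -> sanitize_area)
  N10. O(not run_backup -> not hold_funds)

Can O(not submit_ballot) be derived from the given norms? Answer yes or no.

Yes

Premise 6 is F(not escrow_dataset), i.e. O(escrow_dataset).
Applying K to premise 4 (O(escrow_dataset -> not retain_deed)) and O(escrow_dataset) yields O(not retain_deed).
The contrapositive of premise 7 (O(approve_shipment -> retain_deed)) is O(not retain_deed -> not approve_shipment), and O(not retain_deed) is already established, so O(not approve_shipment).
Premise 5, O(run_backup -> approve_shipment), contraposes to O(not approve_shipment -> not run_backup); with O(not approve_shipment) we get O(not run_backup).
Applying K to premise 10 (O(not run_backup -> not hold_funds)) and O(not run_backup) yields O(not hold_funds).
The contrapositive of premise 1 (O(submit_ballot -> hold_funds)) is O(not hold_funds -> not submit_ballot), and O(not hold_funds) is already established, so O(not submit_ballot).
Premises 2, 3, 8, 9 do not contribute to this derivation.
So O(not submit_ballot) follows.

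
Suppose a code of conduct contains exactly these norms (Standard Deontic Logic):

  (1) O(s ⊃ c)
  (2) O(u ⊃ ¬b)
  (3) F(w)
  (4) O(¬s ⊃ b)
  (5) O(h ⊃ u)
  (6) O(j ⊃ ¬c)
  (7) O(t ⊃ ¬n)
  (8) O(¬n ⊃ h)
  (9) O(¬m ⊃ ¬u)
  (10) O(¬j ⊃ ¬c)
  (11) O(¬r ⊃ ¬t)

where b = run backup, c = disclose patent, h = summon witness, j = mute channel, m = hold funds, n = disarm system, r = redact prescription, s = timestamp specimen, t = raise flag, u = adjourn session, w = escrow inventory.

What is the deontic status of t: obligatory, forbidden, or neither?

By case analysis on j: premise 6 gives O(j ⊃ ¬c) and premise 10 gives O(¬j ⊃ ¬c), so O(¬c) either way.
The contrapositive of premise 1 (O(s ⊃ c)) is O(¬c ⊃ ¬s), and O(¬c) is already established, so O(¬s).
Premise 4 is O(¬s ⊃ b); since O(¬s), deontic closure gives O(b).
Premise 2 is O(u ⊃ ¬b); contrapositively O(b ⊃ ¬u). Since O(b) holds, K gives O(¬u).
Premise 5, O(h ⊃ u), contraposes to O(¬u ⊃ ¬h); with O(¬u) we get O(¬h).
The contrapositive of premise 8 (O(¬n ⊃ h)) is O(¬h ⊃ n), and O(¬h) is already established, so O(n).
Premise 7, O(t ⊃ ¬n), contraposes to O(n ⊃ ¬t); with O(n) we get O(¬t).
Premises 3, 9, 11 do not contribute to this derivation.
Thus O(¬t), which is F(t): t is forbidden.

Forbidden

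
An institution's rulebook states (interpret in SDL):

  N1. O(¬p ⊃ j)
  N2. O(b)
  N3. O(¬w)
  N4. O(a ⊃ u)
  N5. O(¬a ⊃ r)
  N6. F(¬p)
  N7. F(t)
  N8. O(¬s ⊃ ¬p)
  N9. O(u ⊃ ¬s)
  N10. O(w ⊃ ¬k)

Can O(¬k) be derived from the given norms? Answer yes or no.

No

Premise 10 is O(w ⊃ ¬k), but O(w) is not derivable from the premises, so it does not yield O(¬k).
No other premise forces O(¬k). An ideal world satisfying every premise can still have ¬k false, so O(¬k) is not derivable.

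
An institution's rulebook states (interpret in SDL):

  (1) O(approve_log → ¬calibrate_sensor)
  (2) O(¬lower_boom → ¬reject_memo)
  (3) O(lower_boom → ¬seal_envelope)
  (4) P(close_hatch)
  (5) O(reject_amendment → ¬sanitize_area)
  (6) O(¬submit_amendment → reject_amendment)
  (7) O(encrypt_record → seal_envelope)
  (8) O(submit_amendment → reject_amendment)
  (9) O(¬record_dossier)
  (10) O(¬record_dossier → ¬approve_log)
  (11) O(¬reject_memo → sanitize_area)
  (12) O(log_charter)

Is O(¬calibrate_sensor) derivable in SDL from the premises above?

Premise 1 is O(approve_log → ¬calibrate_sensor), but O(approve_log) is not derivable from the premises, so it does not yield O(¬calibrate_sensor).
No other premise forces O(¬calibrate_sensor). An ideal world satisfying every premise can still have ¬calibrate_sensor false, so O(¬calibrate_sensor) is not derivable.

No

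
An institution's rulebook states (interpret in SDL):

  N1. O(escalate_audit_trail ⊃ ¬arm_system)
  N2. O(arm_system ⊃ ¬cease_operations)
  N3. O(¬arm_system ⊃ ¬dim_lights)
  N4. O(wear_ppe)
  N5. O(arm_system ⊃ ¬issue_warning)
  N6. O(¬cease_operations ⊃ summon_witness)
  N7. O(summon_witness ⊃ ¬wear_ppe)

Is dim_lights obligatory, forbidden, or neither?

Premise 4 gives O(wear_ppe).
The contrapositive of premise 7 (O(summon_witness ⊃ ¬wear_ppe)) is O(wear_ppe ⊃ ¬summon_witness), and O(wear_ppe) is already established, so O(¬summon_witness).
Premise 6, O(¬cease_operations ⊃ summon_witness), contraposes to O(¬summon_witness ⊃ cease_operations); with O(¬summon_witness) we get O(cease_operations).
Premise 2 is O(arm_system ⊃ ¬cease_operations); contrapositively O(cease_operations ⊃ ¬arm_system). Since O(cease_operations) holds, K gives O(¬arm_system).
Applying K to premise 3 (O(¬arm_system ⊃ ¬dim_lights)) and O(¬arm_system) yields O(¬dim_lights).
Premises 1, 5 do not contribute to this derivation.
Thus O(¬dim_lights), which is F(dim_lights): dim_lights is forbidden.

Forbidden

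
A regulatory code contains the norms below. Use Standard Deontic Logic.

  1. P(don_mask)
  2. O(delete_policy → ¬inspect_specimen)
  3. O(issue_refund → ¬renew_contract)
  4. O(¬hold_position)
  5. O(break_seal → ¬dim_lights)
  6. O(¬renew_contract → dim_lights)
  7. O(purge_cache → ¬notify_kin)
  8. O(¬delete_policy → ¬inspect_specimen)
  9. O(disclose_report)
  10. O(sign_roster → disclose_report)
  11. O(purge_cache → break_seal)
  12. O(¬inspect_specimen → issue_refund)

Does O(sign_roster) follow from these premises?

Premise 10 is O(sign_roster → disclose_report); even if O(disclose_report) held, inferring O(sign_roster) would be affirming the consequent — invalid.
No other premise forces O(sign_roster). An ideal world satisfying every premise can still have sign_roster false, so O(sign_roster) is not derivable.

No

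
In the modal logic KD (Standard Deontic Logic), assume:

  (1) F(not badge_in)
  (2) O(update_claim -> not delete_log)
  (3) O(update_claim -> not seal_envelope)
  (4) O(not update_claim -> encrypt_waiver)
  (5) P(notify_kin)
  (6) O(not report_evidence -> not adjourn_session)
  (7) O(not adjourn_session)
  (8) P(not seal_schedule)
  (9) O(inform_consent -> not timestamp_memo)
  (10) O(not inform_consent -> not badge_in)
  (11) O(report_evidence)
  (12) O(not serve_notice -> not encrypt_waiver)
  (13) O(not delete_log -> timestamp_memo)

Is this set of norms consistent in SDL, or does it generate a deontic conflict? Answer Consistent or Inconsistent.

Premise 6 is O(not report_evidence -> not adjourn_session); even if O(not adjourn_session) held, inferring O(not report_evidence) would be affirming the consequent — invalid.
So O(not report_evidence) is not derivable, and the apparent clash with O(report_evidence) does not arise.
A world satisfying every obligation exists (e.g. adjourn_session=false, badge_in=true, delete_log=true, encrypt_waiver=true, inform_consent=true, notify_kin=false, report_evidence=true, seal_envelope=false, seal_schedule=false, serve_notice=true, timestamp_memo=false, update_claim=false); no atom is both obligatory and forbidden, so the set is consistent.

Consistent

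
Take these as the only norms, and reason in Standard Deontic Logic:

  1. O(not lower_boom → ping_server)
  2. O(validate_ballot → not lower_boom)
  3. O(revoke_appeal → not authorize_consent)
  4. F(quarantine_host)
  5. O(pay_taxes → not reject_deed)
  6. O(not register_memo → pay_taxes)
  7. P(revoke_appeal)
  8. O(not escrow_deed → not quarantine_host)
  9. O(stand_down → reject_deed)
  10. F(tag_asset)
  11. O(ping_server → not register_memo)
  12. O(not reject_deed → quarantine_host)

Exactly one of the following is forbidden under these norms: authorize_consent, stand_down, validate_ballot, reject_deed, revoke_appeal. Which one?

F(quarantine_host) at premise 4 means O(not quarantine_host).
Premise 12, O(not reject_deed → quarantine_host), contraposes to O(not quarantine_host → reject_deed); with O(not quarantine_host) we get O(reject_deed).
Premise 5, O(pay_taxes → not reject_deed), contraposes to O(reject_deed → not pay_taxes); with O(reject_deed) we get O(not pay_taxes).
The contrapositive of premise 6 (O(not register_memo → pay_taxes)) is O(not pay_taxes → register_memo), and O(not pay_taxes) is already established, so O(register_memo).
The contrapositive of premise 11 (O(ping_server → not register_memo)) is O(register_memo → not ping_server), and O(register_memo) is already established, so O(not ping_server).
Premise 1, O(not lower_boom → ping_server), contraposes to O(not ping_server → lower_boom); with O(not ping_server) we get O(lower_boom).
Premise 2, O(validate_ballot → not lower_boom), contraposes to O(lower_boom → not validate_ballot); with O(lower_boom) we get O(not validate_ballot).
So O(not validate_ballot) holds, i.e. validate_ballot is forbidden. None of the other listed options is forbidden under the premises.

validate_ballot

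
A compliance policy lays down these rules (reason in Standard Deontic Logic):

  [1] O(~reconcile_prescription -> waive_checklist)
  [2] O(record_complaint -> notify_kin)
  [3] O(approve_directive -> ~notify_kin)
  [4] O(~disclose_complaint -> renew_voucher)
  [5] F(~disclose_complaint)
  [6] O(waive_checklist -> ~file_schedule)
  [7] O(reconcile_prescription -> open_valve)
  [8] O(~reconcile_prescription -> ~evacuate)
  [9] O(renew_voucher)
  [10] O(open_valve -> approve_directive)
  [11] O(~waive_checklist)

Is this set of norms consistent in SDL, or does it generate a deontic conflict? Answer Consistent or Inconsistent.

Consistent

Premise 4 is O(~disclose_complaint -> renew_voucher); even if O(renew_voucher) held, inferring O(~disclose_complaint) would be affirming the consequent — invalid.
So O(~disclose_complaint) is not derivable, and the apparent clash with O(disclose_complaint) does not arise.
A world satisfying every obligation exists (e.g. approve_directive=true, disclose_complaint=true, evacuate=false, file_schedule=false, notify_kin=false, open_valve=true, reconcile_prescription=true, record_complaint=false, renew_voucher=true, waive_checklist=false); no atom is both obligatory and forbidden, so the set is consistent.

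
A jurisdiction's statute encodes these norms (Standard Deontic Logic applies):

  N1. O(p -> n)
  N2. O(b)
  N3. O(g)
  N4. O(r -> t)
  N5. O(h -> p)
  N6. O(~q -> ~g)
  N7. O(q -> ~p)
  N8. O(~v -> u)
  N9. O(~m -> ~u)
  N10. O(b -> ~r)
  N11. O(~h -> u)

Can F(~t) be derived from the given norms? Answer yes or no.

Premise 4 is O(r -> t), but O(r) is not derivable from the premises, so it does not yield O(t).
No other premise forces O(t). An ideal world satisfying every premise can still have ~t true, so F(~t) is not derivable.

No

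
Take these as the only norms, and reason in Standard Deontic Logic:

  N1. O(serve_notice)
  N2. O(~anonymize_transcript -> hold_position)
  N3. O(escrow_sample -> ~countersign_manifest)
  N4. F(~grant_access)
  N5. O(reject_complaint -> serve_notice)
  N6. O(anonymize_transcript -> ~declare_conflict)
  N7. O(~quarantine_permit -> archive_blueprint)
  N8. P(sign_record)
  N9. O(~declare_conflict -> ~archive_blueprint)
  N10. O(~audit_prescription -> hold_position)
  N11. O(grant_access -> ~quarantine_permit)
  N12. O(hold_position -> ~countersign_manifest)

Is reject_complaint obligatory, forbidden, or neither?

Premise 5 is O(reject_complaint -> serve_notice); even if O(serve_notice) held, inferring O(reject_complaint) would be affirming the consequent — invalid.
No premise or chain of K-axiom applications forces O(reject_complaint), and none forces O(~reject_complaint). So reject_complaint is neither obligatory nor forbidden under these norms.

Neither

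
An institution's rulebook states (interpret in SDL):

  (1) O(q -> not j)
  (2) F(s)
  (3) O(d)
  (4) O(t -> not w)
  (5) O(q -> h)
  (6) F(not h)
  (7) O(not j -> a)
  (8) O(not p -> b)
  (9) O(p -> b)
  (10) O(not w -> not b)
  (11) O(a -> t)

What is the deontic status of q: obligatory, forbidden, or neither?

Forbidden

Premises 8 and 9 cover both cases: O(not p -> b) and O(p -> b). Since not p ∨ p is a tautology, O(b) follows.
Premise 10, O(not w -> not b), contraposes to O(b -> w); with O(b) we get O(w).
Premise 4, O(t -> not w), contraposes to O(w -> not t); with O(w) we get O(not t).
Premise 11, O(a -> t), contraposes to O(not t -> not a); with O(not t) we get O(not a).
The contrapositive of premise 7 (O(not j -> a)) is O(not a -> j), and O(not a) is already established, so O(j).
The contrapositive of premise 1 (O(q -> not j)) is O(j -> not q), and O(j) is already established, so O(not q).
Premises 2, 3, 5, 6 do not contribute to this derivation.
Thus O(not q), which is F(q): q is forbidden.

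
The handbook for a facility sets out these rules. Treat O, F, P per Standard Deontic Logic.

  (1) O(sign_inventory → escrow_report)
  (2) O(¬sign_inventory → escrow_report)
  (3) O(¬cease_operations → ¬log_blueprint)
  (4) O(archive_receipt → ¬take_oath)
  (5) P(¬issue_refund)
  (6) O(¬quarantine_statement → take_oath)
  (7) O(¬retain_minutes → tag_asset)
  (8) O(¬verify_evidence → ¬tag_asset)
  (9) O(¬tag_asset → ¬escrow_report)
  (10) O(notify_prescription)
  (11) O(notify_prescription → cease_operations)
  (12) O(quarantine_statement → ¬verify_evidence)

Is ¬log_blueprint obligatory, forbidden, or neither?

Premise 3 is O(¬cease_operations → ¬log_blueprint), but O(¬cease_operations) is not derivable from the premises, so it does not yield O(¬log_blueprint).
No premise or chain of K-axiom applications forces O(¬log_blueprint), and none forces O(log_blueprint). So ¬log_blueprint is neither obligatory nor forbidden under these norms.

Neither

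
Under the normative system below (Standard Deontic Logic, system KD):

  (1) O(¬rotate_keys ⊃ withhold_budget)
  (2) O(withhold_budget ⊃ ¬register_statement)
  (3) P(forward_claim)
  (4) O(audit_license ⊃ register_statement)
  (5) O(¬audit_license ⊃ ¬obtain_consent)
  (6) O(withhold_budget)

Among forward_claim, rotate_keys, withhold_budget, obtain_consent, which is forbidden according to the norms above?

Premise 6 states O(withhold_budget) outright.
With premise 2, O(withhold_budget ⊃ ¬register_statement), the K-axiom yields O(¬register_statement).
Premise 4 is O(audit_license ⊃ register_statement); contrapositively O(¬register_statement ⊃ ¬audit_license). Since O(¬register_statement) holds, K gives O(¬audit_license).
From O(¬audit_license) and premise 5, O(¬audit_license ⊃ ¬obtain_consent), we obtain O(¬obtain_consent).
So O(¬obtain_consent) holds, i.e. obtain_consent is forbidden. None of the other listed options is forbidden under the premises.

obtain_consent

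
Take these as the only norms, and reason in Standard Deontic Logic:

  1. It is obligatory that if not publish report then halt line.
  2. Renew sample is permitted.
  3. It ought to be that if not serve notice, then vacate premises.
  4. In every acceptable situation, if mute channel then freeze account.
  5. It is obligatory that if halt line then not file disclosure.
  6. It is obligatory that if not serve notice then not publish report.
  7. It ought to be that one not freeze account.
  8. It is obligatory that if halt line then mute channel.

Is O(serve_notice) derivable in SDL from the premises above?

From premise 7 we have O(¬freeze_account).
The contrapositive of premise 4 (O(mute_channel → freeze_account)) is O(¬freeze_account → ¬mute_channel), and O(¬freeze_account) is already established, so O(¬mute_channel).
The contrapositive of premise 8 (O(halt_line → mute_channel)) is O(¬mute_channel → ¬halt_line), and O(¬mute_channel) is already established, so O(¬halt_line).
The contrapositive of premise 1 (O(¬publish_report → halt_line)) is O(¬halt_line → publish_report), and O(¬halt_line) is already established, so O(publish_report).
Premise 6, O(¬serve_notice → ¬publish_report), contraposes to O(publish_report → serve_notice); with O(publish_report) we get O(serve_notice).
Premises 2, 3, 5 do not contribute to this derivation.
So O(serve_notice) follows.

Yes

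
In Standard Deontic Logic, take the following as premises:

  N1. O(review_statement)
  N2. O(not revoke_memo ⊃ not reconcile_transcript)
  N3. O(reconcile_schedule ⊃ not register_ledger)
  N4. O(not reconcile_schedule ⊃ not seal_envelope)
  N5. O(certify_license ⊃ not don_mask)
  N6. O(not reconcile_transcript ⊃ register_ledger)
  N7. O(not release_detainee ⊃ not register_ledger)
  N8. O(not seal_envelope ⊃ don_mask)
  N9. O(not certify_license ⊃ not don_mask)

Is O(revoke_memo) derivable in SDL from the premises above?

Premises 5 and 9 are O(certify_license ⊃ not don_mask) and O(not certify_license ⊃ not don_mask); every ideal world satisfies certify_license or not certify_license, so in either case not don_mask holds — hence O(not don_mask).
Premise 8, O(not seal_envelope ⊃ don_mask), contraposes to O(not don_mask ⊃ seal_envelope); with O(not don_mask) we get O(seal_envelope).
Premise 4 is O(not reconcile_schedule ⊃ not seal_envelope); contrapositively O(seal_envelope ⊃ reconcile_schedule). Since O(seal_envelope) holds, K gives O(reconcile_schedule).
Premise 3 is O(reconcile_schedule ⊃ not register_ledger); since O(reconcile_schedule), deontic closure gives O(not register_ledger).
Premise 6, O(not reconcile_transcript ⊃ register_ledger), contraposes to O(not register_ledger ⊃ reconcile_transcript); with O(not register_ledger) we get O(reconcile_transcript).
The contrapositive of premise 2 (O(not revoke_memo ⊃ not reconcile_transcript)) is O(reconcile_transcript ⊃ revoke_memo), and O(reconcile_transcript) is already established, so O(revoke_memo).
Premises 1, 7 do not contribute to this derivation.
So O(revoke_memo) follows.

Yes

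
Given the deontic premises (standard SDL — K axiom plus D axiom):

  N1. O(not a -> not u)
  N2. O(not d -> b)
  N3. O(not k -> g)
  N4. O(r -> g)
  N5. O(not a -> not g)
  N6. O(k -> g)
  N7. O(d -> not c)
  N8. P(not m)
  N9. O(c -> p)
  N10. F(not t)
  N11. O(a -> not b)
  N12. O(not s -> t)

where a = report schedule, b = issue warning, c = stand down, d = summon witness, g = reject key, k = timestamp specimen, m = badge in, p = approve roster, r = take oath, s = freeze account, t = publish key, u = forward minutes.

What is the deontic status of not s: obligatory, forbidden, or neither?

Neither

Premise 12 is O(not s -> t); even if O(t) held, inferring O(not s) would be affirming the consequent — invalid.
No premise or chain of K-axiom applications forces O(not s), and none forces O(s). So not s is neither obligatory nor forbidden under these norms.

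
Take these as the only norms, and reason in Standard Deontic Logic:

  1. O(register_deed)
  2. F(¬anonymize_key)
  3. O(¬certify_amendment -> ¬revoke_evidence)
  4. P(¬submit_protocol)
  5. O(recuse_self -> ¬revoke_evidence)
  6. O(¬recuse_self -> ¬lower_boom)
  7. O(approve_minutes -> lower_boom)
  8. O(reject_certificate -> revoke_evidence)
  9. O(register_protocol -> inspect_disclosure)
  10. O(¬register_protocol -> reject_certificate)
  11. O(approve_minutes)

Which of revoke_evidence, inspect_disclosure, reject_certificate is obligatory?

inspect_disclosure

Premise 11 states O(approve_minutes) outright.
Applying K to premise 7 (O(approve_minutes -> lower_boom)) and O(approve_minutes) yields O(lower_boom).
Premise 6, O(¬recuse_self -> ¬lower_boom), contraposes to O(lower_boom -> recuse_self); with O(lower_boom) we get O(recuse_self).
Applying K to premise 5 (O(recuse_self -> ¬revoke_evidence)) and O(recuse_self) yields O(¬revoke_evidence).
The contrapositive of premise 8 (O(reject_certificate -> revoke_evidence)) is O(¬revoke_evidence -> ¬reject_certificate), and O(¬revoke_evidence) is already established, so O(¬reject_certificate).
Premise 10 is O(¬register_protocol -> reject_certificate); contrapositively O(¬reject_certificate -> register_protocol). Since O(¬reject_certificate) holds, K gives O(register_protocol).
Premise 9 is O(register_protocol -> inspect_disclosure); since O(register_protocol), deontic closure gives O(inspect_disclosure).
So O(inspect_disclosure) holds — inspect_disclosure is obligatory. None of the other listed options is made obligatory by any chain of premises.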